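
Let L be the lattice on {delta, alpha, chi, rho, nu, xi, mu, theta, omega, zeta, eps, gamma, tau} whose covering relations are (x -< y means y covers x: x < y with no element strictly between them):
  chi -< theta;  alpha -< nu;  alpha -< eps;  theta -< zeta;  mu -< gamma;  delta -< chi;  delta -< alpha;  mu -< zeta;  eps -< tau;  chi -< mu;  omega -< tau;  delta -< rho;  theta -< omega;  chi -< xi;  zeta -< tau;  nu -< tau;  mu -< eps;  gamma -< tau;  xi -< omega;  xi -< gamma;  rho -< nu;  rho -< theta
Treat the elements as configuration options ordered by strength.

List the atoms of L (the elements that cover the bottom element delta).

alpha, chi, rho

The atoms are exactly the elements that cover delta: alpha, chi, rho.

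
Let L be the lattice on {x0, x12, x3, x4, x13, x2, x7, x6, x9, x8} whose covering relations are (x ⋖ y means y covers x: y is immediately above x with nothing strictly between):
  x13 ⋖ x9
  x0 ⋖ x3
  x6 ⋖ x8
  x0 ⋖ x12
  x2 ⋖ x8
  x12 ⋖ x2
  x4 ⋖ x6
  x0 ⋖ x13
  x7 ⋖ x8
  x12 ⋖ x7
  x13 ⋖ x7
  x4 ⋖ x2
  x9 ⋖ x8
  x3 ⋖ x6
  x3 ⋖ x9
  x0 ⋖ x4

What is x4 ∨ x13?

Common upper bounds of {x4, x13}: x8.
The least among these is x8.

x8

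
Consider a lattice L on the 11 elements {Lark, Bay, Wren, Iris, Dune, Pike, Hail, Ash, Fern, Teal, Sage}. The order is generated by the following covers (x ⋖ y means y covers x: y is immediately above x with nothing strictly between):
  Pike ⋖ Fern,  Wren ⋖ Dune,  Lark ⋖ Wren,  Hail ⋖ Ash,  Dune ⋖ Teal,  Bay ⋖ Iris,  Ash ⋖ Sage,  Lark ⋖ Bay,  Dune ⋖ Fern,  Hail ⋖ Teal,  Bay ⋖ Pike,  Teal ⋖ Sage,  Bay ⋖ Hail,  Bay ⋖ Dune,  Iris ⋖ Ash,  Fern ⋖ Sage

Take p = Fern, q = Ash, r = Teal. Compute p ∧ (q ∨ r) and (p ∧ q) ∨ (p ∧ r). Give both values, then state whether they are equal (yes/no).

q ∨ r = Sage, so p ∧ (q ∨ r) = Fern ∧ Sage = Fern.
p ∧ q = Bay and p ∧ r = Dune, so (p ∧ q) ∨ (p ∧ r) = Bay ∨ Dune = Dune.
Equal: no.

Fern; Dune; no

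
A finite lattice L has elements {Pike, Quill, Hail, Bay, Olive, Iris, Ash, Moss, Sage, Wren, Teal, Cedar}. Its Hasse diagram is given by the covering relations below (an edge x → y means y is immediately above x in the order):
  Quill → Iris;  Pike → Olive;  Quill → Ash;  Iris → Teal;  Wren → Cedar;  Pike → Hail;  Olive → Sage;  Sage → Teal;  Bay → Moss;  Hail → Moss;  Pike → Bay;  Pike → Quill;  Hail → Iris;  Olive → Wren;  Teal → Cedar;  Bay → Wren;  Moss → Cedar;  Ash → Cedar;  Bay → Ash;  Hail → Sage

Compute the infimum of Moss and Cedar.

Moss

Common lower bounds of {Moss, Cedar}: Bay, Hail, Moss, Pike.
The greatest among these is Moss.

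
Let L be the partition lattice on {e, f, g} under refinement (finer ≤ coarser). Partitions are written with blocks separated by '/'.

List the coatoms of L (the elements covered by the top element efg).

e/fg, ef/g, eg/f

The coatoms are exactly the elements covered by efg: e/fg, ef/g, eg/f.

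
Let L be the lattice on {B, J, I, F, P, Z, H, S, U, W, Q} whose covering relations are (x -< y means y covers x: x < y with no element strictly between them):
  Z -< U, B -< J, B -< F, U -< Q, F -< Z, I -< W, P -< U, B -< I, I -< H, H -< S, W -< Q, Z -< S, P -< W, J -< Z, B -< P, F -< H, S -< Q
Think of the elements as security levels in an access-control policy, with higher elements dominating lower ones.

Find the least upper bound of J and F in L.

Z

Common upper bounds of {J, F}: Q, S, U, Z.
The least among these is Z.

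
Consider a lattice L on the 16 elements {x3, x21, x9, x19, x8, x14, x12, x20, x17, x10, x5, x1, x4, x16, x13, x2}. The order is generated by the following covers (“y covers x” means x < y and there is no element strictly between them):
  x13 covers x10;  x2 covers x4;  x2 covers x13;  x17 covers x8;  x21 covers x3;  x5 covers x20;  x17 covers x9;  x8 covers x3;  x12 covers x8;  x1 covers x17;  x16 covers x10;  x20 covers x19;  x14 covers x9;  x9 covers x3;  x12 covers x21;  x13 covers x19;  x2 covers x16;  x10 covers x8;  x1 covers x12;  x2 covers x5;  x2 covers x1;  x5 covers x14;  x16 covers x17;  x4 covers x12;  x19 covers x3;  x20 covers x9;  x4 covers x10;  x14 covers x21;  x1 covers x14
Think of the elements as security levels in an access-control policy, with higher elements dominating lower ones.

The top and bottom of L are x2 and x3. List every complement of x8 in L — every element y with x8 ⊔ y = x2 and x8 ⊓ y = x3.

Need y with x8 ∨ y = x2 and x8 ∧ y = x3.
Checking each element gives: x20, x5.

x20, x5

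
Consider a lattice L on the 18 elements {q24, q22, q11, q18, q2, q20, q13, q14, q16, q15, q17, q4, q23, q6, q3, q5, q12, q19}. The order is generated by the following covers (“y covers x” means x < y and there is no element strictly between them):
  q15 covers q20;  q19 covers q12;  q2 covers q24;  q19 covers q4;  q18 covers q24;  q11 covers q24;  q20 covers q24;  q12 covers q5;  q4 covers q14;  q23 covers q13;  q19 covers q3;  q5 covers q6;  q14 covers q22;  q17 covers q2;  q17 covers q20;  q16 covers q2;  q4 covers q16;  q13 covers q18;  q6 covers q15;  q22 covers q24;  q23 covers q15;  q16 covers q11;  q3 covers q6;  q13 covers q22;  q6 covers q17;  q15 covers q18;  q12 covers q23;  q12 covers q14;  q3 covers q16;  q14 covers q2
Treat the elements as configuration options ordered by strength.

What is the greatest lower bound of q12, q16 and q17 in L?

Common lower bounds of {q12, q16, q17}: q2, q24.
The greatest among these is q2.

q2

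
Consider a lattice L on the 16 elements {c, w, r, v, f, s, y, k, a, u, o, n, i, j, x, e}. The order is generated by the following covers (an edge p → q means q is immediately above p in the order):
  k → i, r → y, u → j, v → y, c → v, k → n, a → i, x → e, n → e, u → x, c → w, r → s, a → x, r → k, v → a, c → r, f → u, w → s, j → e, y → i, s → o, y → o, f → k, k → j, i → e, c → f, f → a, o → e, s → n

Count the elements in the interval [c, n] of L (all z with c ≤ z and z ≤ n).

7

The interval [c, n] = {c, f, k, n, r, s, w}, which has 7 elements.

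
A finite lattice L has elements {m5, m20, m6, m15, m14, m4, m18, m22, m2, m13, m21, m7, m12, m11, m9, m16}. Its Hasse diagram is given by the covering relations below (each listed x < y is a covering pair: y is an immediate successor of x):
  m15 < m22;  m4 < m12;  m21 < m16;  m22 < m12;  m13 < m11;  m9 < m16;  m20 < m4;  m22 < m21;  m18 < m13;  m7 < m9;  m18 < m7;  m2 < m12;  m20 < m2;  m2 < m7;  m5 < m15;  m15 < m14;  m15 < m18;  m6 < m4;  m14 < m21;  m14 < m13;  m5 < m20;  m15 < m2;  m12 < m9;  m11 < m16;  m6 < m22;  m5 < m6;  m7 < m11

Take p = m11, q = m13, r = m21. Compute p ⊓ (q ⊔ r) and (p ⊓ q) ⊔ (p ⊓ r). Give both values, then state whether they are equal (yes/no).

m11; m13; no

q ⊔ r = m16, so p ⊓ (q ⊔ r) = m11 ⊓ m16 = m11.
p ⊓ q = m13 and p ⊓ r = m14, so (p ⊓ q) ⊔ (p ⊓ r) = m13 ⊔ m14 = m13.
Equal: no.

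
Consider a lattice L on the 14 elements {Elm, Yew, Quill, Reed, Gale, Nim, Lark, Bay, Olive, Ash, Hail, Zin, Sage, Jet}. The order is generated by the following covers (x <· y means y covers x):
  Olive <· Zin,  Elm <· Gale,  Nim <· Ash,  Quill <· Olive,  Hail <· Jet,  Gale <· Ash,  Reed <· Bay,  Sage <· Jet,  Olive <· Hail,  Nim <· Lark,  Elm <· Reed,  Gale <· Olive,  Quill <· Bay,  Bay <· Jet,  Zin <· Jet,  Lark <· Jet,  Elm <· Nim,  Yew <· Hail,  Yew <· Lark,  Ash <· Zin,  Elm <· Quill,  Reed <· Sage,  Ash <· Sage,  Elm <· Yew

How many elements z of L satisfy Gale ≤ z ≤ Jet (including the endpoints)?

The interval [Gale, Jet] = {Ash, Gale, Hail, Jet, Olive, Sage, Zin}, which has 7 elements.

7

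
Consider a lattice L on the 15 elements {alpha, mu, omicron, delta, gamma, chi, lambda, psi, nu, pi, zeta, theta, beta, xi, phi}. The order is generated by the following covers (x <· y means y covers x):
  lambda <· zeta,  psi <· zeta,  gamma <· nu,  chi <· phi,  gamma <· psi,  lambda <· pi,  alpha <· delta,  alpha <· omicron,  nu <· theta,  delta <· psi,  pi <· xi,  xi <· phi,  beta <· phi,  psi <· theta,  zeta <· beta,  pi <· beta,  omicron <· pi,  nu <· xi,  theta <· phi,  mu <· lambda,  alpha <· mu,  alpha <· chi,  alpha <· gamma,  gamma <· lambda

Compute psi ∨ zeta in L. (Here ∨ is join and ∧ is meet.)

zeta

psi ∨ zeta = zeta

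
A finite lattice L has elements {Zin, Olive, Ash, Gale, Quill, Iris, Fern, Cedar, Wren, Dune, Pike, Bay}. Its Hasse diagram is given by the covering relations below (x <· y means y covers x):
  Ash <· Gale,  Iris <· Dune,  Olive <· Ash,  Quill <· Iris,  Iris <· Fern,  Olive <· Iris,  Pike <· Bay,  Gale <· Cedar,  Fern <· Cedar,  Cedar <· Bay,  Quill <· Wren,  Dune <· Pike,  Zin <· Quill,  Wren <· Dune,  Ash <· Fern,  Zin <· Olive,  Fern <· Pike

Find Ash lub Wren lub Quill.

Pike

Common upper bounds of {Ash, Wren, Quill}: Bay, Pike.
The least among these is Pike.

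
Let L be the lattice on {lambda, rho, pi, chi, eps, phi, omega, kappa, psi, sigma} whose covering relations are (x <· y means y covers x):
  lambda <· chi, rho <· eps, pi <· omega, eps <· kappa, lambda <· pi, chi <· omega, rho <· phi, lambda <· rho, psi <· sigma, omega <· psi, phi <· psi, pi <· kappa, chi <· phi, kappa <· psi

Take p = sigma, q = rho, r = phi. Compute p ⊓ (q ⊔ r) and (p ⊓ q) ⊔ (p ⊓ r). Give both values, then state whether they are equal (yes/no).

phi; phi; yes

q ⊔ r = phi, so p ⊓ (q ⊔ r) = sigma ⊓ phi = phi.
p ⊓ q = rho and p ⊓ r = phi, so (p ⊓ q) ⊔ (p ⊓ r) = rho ⊔ phi = phi.
Equal: yes.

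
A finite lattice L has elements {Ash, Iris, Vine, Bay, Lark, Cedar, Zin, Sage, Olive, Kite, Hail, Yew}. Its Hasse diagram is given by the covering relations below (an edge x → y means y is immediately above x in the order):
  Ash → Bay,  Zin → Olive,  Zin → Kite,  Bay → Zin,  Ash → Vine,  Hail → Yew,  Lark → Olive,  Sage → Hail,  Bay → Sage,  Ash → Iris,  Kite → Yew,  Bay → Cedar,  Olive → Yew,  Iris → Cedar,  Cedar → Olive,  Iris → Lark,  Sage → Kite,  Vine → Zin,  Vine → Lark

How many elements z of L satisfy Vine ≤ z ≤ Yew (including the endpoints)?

The interval [Vine, Yew] = {Kite, Lark, Olive, Vine, Yew, Zin}, which has 6 elements.

6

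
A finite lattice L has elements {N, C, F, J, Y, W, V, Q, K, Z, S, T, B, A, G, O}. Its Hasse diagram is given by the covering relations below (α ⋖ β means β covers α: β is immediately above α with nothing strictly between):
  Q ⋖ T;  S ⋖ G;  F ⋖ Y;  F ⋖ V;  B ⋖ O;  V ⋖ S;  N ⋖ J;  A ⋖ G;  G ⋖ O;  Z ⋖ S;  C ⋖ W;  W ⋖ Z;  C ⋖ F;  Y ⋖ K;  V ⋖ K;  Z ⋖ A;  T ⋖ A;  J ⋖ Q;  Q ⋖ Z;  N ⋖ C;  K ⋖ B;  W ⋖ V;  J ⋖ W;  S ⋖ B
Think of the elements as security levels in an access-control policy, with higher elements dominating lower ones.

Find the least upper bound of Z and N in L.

Common upper bounds of {Z, N}: A, B, G, O, S, Z.
The least among these is Z.

Z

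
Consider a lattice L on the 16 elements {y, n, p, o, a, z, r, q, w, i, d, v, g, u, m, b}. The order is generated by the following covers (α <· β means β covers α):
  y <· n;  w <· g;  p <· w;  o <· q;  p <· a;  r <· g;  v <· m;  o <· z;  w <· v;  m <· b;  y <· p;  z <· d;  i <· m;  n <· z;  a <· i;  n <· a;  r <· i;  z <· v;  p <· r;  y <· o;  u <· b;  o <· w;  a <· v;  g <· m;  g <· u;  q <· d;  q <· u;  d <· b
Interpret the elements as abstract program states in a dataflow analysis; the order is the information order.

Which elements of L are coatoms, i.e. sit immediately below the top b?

d, m, u

The coatoms are exactly the elements covered by b: d, m, u.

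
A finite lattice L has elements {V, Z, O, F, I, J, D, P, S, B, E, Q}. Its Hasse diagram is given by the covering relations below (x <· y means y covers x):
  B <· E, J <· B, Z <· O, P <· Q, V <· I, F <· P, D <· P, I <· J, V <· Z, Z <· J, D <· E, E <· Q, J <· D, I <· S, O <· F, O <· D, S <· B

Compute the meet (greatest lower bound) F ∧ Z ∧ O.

Common lower bounds of {F, Z, O}: V, Z.
The greatest among these is Z.

Z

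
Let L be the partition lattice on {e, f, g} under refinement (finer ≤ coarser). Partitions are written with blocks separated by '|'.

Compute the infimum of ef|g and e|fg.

The meet (common refinement) of ef|g and e|fg intersects blocks pairwise, giving e|f|g.

e|f|g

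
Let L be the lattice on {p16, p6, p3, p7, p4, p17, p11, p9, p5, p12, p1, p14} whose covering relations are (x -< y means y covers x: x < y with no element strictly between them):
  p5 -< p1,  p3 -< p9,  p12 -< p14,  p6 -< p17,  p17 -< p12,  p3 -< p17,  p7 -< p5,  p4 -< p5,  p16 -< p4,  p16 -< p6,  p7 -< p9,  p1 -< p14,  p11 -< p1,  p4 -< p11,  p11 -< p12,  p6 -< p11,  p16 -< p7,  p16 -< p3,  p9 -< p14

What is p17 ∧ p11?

p6

Common lower bounds of {p17, p11}: p16, p6.
The greatest among these is p6.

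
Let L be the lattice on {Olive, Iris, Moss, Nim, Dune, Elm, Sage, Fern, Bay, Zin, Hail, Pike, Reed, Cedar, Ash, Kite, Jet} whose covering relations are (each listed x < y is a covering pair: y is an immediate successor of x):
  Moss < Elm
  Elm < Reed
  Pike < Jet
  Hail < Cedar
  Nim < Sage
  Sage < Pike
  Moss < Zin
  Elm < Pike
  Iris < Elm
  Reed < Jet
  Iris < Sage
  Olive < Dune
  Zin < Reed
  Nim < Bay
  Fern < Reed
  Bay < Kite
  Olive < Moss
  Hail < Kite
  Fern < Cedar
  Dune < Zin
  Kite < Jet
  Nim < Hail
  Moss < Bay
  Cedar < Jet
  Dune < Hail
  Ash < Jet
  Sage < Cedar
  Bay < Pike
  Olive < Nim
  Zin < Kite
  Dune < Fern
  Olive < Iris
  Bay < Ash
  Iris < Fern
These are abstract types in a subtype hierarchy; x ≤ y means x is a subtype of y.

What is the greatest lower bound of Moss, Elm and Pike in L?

Moss

Common lower bounds of {Moss, Elm, Pike}: Moss, Olive.
The greatest among these is Moss.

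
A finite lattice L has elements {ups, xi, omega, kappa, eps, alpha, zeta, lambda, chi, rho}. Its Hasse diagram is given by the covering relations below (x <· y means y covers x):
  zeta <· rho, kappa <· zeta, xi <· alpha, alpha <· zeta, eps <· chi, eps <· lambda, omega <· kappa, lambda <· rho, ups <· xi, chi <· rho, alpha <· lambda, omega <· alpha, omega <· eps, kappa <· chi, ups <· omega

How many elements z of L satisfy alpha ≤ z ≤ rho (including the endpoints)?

4

The interval [alpha, rho] = {alpha, lambda, rho, zeta}, which has 4 elements.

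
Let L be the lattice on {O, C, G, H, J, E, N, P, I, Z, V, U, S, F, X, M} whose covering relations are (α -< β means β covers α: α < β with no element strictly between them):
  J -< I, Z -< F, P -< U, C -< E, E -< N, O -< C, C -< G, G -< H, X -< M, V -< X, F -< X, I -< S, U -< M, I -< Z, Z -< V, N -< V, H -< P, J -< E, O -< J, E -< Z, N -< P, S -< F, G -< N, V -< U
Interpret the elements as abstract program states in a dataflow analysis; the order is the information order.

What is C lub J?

Common upper bounds of {C, J}: E, F, M, N, P, U, V, X, Z.
The least among these is E.

E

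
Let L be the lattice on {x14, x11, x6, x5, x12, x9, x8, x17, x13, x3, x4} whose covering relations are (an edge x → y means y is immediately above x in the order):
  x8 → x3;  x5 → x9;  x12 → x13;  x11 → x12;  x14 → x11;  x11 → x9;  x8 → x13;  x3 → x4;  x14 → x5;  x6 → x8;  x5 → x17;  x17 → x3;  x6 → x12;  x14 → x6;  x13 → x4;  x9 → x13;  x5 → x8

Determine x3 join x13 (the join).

x4

Common upper bounds of {x3, x13}: x4.
The least among these is x4.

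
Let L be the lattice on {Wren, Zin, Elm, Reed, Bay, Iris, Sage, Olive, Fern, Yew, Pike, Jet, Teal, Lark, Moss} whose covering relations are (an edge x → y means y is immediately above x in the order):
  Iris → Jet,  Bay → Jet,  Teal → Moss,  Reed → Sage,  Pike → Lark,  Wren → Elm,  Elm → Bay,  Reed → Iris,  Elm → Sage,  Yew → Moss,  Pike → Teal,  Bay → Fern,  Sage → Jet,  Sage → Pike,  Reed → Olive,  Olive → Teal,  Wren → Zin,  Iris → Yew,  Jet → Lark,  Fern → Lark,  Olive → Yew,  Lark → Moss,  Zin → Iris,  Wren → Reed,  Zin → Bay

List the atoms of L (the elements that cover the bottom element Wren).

Elm, Reed, Zin

The atoms are exactly the elements that cover Wren: Elm, Reed, Zin.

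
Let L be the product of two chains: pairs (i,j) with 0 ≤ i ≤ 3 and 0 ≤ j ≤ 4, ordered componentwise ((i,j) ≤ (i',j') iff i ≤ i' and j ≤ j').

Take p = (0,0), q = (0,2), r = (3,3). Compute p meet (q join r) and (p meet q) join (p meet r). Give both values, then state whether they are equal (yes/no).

(0,0); (0,0); yes

q join r = (3,3), so p meet (q join r) = (0,0) meet (3,3) = (0,0).
p meet q = (0,0) and p meet r = (0,0), so (p meet q) join (p meet r) = (0,0) join (0,0) = (0,0).
Equal: yes.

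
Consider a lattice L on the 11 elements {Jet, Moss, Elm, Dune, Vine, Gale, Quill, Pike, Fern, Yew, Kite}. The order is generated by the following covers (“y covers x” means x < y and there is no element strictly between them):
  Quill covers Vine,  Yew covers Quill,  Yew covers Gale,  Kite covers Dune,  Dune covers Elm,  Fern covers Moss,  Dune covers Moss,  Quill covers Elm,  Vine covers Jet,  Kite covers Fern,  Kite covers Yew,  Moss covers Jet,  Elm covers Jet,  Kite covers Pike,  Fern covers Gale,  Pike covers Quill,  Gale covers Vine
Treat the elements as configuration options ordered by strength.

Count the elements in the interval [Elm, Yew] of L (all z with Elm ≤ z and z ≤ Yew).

3

The interval [Elm, Yew] = {Elm, Quill, Yew}, which has 3 elements.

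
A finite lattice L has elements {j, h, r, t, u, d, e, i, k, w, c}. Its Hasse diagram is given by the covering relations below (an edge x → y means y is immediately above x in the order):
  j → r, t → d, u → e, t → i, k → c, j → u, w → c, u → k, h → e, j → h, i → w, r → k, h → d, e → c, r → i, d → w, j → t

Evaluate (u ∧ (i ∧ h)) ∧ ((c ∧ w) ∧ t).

j

i ∧ h = j
u ∧ j = j
c ∧ w = w
w ∧ t = t
j ∧ t = j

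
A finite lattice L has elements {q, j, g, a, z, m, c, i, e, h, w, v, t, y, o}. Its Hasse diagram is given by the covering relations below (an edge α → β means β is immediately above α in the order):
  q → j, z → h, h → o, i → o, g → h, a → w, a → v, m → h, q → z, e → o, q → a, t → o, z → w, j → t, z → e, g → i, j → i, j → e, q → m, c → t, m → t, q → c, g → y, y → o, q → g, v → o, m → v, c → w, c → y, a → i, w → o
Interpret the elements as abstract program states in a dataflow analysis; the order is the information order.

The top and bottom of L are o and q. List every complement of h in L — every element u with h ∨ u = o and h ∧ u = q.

Need u with h ∨ u = o and h ∧ u = q.
Checking each element gives: a, c, j.

a, c, j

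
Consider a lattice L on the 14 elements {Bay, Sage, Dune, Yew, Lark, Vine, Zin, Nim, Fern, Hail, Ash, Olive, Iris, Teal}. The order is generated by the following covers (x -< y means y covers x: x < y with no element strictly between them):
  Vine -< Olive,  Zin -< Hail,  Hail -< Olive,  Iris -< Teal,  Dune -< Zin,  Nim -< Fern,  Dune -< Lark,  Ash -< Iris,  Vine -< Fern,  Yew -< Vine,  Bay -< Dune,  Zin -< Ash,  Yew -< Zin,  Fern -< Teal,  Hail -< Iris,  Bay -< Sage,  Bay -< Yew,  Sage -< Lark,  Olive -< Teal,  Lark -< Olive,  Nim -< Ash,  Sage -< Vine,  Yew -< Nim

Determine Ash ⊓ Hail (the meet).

Zin

Common lower bounds of {Ash, Hail}: Bay, Dune, Yew, Zin.
The greatest among these is Zin.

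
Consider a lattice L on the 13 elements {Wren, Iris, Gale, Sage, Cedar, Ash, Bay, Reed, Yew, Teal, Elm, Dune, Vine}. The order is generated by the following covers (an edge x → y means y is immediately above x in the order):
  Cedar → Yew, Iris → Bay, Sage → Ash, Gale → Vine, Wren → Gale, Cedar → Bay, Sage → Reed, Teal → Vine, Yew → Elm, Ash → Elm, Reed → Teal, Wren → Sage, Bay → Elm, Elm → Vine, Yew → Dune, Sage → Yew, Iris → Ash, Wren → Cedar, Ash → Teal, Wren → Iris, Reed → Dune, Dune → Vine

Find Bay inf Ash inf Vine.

Iris

Common lower bounds of {Bay, Ash, Vine}: Iris, Wren.
The greatest among these is Iris.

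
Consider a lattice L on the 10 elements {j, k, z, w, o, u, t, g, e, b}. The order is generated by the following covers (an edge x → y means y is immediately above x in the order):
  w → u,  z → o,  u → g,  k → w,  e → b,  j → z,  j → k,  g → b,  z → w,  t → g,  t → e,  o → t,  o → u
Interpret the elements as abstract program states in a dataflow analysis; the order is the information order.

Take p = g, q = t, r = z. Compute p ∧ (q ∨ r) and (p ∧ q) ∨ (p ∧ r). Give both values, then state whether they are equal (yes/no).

q ∨ r = t, so p ∧ (q ∨ r) = g ∧ t = t.
p ∧ q = t and p ∧ r = z, so (p ∧ q) ∨ (p ∧ r) = t ∨ z = t.
Equal: yes.

t; t; yes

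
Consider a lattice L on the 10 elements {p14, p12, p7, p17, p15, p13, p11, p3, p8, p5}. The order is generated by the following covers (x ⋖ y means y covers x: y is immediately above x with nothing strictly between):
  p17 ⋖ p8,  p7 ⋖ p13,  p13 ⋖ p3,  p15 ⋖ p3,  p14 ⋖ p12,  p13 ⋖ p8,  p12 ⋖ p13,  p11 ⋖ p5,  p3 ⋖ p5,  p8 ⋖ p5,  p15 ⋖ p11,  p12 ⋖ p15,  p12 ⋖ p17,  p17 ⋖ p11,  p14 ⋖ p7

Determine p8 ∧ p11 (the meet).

p17

Common lower bounds of {p8, p11}: p12, p14, p17.
The greatest among these is p17.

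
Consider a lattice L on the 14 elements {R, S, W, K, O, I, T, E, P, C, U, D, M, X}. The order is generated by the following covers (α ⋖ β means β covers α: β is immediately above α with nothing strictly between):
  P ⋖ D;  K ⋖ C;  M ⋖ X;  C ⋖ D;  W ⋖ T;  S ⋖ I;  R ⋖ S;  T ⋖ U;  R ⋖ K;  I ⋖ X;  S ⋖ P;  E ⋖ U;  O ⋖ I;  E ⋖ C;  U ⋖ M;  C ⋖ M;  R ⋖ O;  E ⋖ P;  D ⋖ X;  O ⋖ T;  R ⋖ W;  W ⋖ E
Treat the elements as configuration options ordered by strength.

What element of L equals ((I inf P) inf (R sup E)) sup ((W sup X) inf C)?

I ∧ P = S
R ∨ E = E
S ∧ E = R
W ∨ X = X
X ∧ C = C
R ∨ C = C

C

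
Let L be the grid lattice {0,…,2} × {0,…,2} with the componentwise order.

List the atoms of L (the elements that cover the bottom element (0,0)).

The atoms are exactly the elements that cover (0,0): (0,1), (1,0).

(0,1), (1,0)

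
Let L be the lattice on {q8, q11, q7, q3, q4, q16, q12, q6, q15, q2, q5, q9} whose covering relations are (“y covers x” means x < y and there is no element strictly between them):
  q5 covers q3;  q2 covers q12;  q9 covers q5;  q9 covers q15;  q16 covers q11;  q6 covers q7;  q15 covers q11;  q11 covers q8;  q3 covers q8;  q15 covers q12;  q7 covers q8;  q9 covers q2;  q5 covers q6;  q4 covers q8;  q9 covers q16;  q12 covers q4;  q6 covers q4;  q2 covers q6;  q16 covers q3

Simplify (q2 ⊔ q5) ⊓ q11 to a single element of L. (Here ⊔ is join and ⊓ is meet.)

q11

q2 ∨ q5 = q9
q9 ∧ q11 = q11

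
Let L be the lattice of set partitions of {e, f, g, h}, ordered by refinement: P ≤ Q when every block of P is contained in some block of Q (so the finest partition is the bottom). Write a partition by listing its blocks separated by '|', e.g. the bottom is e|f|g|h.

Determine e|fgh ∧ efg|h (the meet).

e|fg|h

Common lower bounds of {e|fgh, efg|h}: e|fg|h, e|f|g|h.
The greatest among these is e|fg|h.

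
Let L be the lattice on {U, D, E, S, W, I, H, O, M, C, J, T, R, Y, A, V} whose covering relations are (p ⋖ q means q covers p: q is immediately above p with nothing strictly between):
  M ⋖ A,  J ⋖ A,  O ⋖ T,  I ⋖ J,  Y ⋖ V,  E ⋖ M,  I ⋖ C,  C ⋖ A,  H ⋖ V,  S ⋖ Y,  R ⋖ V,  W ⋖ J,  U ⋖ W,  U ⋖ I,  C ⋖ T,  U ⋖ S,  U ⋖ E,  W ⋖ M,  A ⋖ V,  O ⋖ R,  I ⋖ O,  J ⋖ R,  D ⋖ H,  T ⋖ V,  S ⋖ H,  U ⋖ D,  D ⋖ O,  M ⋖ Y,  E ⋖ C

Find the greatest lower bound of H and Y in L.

S

Common lower bounds of {H, Y}: S, U.
The greatest among these is S.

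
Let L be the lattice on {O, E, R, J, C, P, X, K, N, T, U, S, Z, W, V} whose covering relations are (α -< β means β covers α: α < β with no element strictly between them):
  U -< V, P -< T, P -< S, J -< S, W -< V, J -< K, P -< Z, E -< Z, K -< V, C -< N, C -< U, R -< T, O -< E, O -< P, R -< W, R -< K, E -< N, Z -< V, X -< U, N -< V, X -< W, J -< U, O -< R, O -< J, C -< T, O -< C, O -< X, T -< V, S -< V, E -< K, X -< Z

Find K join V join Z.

Common upper bounds of {K, V, Z}: V.
The least among these is V.

V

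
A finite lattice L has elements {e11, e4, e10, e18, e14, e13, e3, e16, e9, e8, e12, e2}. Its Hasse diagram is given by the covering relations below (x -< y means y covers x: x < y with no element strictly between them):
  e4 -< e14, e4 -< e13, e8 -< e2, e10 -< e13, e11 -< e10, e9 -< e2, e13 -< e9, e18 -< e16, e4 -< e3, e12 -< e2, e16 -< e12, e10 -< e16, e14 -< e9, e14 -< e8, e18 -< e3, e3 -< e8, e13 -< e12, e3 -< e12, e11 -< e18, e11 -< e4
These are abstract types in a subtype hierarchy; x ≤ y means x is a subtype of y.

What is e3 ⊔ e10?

e12

Common upper bounds of {e3, e10}: e12, e2.
The least among these is e12.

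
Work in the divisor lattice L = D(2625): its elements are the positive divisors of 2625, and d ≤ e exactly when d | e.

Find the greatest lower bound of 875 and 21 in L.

7

Common lower bounds of {875, 21}: 1, 7.
The greatest among these is 7.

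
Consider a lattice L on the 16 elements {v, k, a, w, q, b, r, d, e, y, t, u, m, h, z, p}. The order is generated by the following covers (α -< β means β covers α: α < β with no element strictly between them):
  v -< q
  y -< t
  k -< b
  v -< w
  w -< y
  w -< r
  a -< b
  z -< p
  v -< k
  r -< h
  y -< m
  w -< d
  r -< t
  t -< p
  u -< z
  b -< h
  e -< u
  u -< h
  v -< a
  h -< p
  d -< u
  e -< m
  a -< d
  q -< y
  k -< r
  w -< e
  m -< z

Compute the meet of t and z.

y

Common lower bounds of {t, z}: q, v, w, y.
The greatest among these is y.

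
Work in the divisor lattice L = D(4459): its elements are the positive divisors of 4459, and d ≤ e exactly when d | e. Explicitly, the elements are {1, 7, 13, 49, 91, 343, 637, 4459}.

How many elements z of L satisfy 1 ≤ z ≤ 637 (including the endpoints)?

6

The interval [1, 637] = {1, 13, 49, 637, 7, 91}, which has 6 elements.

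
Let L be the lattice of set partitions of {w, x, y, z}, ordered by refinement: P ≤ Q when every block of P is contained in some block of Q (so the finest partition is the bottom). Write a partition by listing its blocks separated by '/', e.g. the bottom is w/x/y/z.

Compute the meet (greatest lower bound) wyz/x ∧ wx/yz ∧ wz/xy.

w/x/y/z

Common lower bounds of {wyz/x, wx/yz, wz/xy}: w/x/y/z.
The greatest among these is w/x/y/z.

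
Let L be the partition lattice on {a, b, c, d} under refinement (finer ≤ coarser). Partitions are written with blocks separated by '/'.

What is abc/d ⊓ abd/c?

ab/c/d

The meet (common refinement) of abc/d and abd/c intersects blocks pairwise, giving ab/c/d.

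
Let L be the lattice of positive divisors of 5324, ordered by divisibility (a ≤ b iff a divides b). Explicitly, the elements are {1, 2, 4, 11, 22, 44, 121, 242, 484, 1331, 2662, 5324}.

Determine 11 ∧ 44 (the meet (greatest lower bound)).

In the divisibility order, the meet is the greatest common divisor: gcd(11, 44) = 11.

11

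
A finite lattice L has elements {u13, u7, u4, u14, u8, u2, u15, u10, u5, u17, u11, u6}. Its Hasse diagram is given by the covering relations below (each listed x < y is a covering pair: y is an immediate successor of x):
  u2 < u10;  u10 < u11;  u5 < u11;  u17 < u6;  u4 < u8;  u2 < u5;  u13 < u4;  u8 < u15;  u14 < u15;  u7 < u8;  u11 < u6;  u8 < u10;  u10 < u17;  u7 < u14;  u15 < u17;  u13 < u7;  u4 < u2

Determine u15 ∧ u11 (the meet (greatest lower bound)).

u8

Common lower bounds of {u15, u11}: u13, u4, u7, u8.
The greatest among these is u8.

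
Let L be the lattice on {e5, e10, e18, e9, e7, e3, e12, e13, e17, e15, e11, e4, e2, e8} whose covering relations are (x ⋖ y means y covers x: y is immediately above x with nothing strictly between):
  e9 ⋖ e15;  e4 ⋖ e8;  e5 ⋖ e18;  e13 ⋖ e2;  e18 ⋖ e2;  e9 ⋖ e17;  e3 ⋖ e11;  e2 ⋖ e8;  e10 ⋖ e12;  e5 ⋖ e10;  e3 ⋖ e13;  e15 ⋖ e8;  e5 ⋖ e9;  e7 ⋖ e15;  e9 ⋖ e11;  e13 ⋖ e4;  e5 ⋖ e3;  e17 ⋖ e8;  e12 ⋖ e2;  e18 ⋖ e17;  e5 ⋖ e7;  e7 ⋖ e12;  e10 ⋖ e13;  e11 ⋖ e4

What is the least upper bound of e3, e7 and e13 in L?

e2

Common upper bounds of {e3, e7, e13}: e2, e8.
The least among these is e2.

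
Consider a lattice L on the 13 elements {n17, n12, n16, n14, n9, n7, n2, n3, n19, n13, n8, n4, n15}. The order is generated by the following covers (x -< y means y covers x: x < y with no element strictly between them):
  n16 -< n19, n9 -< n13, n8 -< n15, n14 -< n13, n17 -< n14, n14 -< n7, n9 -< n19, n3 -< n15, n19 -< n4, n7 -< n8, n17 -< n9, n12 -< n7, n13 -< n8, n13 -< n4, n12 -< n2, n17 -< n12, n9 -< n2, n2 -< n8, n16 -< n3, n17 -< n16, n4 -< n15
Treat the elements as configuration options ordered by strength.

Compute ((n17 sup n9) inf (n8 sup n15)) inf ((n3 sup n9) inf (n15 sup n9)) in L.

n9

n17 ∨ n9 = n9
n8 ∨ n15 = n15
n9 ∧ n15 = n9
n3 ∨ n9 = n15
n15 ∨ n9 = n15
n15 ∧ n15 = n15
n9 ∧ n15 = n9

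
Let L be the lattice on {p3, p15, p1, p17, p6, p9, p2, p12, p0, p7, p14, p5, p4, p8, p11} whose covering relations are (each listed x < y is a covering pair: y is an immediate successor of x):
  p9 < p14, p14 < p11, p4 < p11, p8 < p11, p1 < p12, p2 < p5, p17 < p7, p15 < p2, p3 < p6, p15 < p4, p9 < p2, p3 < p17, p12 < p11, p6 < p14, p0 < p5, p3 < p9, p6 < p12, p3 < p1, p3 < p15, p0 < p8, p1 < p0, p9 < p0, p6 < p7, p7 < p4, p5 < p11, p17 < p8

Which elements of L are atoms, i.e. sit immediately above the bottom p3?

The atoms are exactly the elements that cover p3: p1, p15, p17, p6, p9.

p1, p15, p17, p6, p9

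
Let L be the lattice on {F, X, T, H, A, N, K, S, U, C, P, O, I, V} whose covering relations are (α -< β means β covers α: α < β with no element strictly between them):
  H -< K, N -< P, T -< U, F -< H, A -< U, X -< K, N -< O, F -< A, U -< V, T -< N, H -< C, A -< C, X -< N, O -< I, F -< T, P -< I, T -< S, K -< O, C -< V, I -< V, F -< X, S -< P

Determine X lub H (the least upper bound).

K

Common upper bounds of {X, H}: I, K, O, V.
The least among these is K.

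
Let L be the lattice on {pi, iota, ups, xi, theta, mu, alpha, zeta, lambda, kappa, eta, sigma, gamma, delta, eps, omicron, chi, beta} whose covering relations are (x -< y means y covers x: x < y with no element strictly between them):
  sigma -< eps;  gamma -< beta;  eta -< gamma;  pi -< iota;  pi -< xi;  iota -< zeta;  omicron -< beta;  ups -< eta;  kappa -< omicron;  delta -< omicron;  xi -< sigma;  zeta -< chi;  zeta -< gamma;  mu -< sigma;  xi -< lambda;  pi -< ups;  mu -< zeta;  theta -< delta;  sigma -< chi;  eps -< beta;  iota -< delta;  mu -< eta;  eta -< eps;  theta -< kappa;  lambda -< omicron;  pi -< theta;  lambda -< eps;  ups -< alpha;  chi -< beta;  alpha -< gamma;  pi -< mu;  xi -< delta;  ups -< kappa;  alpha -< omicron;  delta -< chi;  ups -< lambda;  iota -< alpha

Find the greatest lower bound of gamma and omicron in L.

Common lower bounds of {gamma, omicron}: alpha, iota, pi, ups.
The greatest among these is alpha.

alpha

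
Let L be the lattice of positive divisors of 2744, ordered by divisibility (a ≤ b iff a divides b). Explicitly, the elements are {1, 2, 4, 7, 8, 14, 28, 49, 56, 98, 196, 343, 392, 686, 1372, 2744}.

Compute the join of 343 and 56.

2744

In the divisibility order, the join is the least common multiple: lcm(343, 56) = 2744.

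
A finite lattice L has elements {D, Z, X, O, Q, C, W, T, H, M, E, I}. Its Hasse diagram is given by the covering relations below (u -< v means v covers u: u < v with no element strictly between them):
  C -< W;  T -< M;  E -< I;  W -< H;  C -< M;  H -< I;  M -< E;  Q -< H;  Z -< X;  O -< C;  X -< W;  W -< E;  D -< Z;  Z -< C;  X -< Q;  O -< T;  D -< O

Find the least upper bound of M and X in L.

E

Common upper bounds of {M, X}: E, I.
The least among these is E.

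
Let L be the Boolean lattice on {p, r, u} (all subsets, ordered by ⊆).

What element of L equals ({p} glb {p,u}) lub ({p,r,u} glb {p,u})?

{p} ∧ {p,u} = {p}
{p,r,u} ∧ {p,u} = {p,u}
{p} ∨ {p,u} = {p,u}

{p,u}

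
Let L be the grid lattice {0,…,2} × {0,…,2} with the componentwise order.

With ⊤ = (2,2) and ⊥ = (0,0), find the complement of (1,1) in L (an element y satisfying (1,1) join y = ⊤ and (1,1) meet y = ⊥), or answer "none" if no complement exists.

For every candidate y, either (1,1) ∨ y ≠ (2,2) or (1,1) ∧ y ≠ (0,0); no complement exists.

none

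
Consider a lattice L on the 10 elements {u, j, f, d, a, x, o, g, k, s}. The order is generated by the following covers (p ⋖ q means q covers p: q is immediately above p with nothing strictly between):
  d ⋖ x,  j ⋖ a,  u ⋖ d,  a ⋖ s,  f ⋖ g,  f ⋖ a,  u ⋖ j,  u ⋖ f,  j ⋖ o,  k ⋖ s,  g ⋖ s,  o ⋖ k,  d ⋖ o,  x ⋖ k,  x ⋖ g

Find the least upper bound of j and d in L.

Common upper bounds of {j, d}: k, o, s.
The least among these is o.

o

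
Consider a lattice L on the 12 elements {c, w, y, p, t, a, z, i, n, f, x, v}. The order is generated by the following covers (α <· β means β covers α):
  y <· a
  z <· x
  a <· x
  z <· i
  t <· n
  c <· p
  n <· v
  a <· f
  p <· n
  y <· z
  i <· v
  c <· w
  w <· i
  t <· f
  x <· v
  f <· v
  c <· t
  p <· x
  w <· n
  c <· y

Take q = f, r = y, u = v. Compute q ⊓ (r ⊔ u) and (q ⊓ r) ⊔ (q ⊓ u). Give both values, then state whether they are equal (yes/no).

f; f; yes

r ⊔ u = v, so q ⊓ (r ⊔ u) = f ⊓ v = f.
q ⊓ r = y and q ⊓ u = f, so (q ⊓ r) ⊔ (q ⊓ u) = y ⊔ f = f.
Equal: yes.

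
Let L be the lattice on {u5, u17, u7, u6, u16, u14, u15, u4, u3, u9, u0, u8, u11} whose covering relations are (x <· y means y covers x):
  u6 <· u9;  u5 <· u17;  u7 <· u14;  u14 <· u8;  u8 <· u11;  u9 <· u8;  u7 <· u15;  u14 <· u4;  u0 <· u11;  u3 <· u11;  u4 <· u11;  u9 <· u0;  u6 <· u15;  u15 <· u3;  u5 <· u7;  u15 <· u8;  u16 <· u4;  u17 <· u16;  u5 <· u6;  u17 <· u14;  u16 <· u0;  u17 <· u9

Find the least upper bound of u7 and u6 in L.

Common upper bounds of {u7, u6}: u11, u15, u3, u8.
The least among these is u15.

u15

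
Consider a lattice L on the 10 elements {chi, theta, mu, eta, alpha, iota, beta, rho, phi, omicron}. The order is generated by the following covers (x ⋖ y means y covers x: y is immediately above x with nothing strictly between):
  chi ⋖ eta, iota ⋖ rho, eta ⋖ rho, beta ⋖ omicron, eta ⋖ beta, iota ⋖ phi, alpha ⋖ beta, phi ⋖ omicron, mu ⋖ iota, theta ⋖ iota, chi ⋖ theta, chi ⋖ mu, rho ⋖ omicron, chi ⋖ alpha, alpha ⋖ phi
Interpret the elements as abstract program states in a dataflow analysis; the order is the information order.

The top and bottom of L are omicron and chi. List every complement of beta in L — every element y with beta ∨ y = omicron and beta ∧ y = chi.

Need y with beta ∨ y = omicron and beta ∧ y = chi.
Checking each element gives: iota, mu, theta.

iota, mu, theta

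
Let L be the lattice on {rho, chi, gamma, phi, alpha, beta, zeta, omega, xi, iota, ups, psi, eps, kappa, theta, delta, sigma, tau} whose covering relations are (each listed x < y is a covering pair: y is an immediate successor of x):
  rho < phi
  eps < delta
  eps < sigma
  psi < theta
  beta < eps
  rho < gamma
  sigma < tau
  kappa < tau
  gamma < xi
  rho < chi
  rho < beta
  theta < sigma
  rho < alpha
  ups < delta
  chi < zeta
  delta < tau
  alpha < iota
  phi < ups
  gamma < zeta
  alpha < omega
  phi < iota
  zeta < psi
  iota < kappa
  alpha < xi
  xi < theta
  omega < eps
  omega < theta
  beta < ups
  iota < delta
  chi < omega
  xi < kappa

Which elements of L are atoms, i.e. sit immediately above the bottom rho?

alpha, beta, chi, gamma, phi

The atoms are exactly the elements that cover rho: alpha, beta, chi, gamma, phi.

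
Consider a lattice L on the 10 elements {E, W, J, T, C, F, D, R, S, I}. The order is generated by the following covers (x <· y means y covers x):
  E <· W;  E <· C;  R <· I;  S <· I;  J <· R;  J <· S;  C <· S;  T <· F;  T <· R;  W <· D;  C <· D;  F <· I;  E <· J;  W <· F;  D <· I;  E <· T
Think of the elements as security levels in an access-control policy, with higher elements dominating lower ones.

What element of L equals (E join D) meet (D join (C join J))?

E ∨ D = D
C ∨ J = S
D ∨ S = I
D ∧ I = D

D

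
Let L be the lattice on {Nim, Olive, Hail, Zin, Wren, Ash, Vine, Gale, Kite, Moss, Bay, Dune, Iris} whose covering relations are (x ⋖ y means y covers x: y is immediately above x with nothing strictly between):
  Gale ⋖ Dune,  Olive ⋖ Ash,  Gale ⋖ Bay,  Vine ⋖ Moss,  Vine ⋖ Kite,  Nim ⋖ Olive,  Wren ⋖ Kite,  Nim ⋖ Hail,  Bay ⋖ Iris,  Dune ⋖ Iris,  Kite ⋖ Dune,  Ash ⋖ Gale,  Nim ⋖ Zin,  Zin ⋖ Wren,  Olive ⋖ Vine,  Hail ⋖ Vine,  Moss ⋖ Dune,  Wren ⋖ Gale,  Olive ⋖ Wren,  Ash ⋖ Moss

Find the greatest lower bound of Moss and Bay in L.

Common lower bounds of {Moss, Bay}: Ash, Nim, Olive.
The greatest among these is Ash.

Ash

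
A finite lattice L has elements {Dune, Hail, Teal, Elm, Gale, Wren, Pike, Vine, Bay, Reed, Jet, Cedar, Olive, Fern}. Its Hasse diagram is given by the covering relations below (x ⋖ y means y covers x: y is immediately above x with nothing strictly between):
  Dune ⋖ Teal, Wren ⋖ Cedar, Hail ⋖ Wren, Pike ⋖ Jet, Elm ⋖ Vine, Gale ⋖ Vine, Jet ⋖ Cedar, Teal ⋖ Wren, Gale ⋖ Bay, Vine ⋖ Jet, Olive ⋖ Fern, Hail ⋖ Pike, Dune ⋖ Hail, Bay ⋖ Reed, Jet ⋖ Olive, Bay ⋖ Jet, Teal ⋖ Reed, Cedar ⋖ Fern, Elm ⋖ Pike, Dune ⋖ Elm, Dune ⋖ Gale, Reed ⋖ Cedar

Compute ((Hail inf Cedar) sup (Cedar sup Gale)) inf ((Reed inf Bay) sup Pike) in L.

Hail ∧ Cedar = Hail
Cedar ∨ Gale = Cedar
Hail ∨ Cedar = Cedar
Reed ∧ Bay = Bay
Bay ∨ Pike = Jet
Cedar ∧ Jet = Jet

Jet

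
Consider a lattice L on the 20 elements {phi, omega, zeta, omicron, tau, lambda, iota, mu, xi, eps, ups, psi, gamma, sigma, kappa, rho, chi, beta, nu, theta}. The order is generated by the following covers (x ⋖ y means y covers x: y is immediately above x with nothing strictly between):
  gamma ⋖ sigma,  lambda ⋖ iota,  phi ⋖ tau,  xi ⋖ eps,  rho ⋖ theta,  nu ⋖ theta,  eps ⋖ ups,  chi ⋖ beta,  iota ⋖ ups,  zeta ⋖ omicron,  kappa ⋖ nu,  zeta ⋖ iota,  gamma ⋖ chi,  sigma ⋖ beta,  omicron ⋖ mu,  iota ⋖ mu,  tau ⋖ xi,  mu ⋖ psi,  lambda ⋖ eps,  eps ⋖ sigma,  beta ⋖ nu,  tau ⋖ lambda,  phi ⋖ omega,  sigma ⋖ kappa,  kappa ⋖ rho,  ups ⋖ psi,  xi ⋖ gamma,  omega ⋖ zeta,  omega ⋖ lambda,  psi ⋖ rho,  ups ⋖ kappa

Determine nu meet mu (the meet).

Common lower bounds of {nu, mu}: iota, lambda, omega, phi, tau, zeta.
The greatest among these is iota.

iota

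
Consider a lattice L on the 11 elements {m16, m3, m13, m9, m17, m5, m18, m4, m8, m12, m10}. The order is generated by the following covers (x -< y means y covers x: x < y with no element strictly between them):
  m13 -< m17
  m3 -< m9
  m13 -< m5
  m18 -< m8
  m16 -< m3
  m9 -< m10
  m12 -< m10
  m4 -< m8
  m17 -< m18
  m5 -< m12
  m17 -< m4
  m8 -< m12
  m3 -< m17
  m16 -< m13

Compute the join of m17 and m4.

Common upper bounds of {m17, m4}: m10, m12, m4, m8.
The least among these is m4.

m4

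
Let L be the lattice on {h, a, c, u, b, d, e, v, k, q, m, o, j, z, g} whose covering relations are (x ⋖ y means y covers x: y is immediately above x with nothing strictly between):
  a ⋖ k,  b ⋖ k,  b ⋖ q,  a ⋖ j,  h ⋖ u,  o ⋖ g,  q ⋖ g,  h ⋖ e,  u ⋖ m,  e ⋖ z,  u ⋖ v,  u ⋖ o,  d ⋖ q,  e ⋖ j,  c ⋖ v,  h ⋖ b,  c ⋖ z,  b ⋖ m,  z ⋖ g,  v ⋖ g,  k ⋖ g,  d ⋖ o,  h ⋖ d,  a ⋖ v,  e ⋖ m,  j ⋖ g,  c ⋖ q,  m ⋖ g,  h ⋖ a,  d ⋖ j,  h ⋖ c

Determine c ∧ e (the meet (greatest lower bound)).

Common lower bounds of {c, e}: h.
The greatest among these is h.

h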